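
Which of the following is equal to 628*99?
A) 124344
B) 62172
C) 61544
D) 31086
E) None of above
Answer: B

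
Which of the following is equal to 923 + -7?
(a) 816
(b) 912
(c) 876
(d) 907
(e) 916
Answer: e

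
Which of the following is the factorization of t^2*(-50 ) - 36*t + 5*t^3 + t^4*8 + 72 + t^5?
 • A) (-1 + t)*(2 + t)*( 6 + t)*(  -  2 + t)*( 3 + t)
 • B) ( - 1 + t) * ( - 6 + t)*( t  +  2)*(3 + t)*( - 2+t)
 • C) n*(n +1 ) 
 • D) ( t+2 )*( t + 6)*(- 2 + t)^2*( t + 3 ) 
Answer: A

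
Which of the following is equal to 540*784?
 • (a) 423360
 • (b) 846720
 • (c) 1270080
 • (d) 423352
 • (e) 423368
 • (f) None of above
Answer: a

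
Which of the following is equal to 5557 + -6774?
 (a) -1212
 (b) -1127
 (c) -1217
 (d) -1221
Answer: c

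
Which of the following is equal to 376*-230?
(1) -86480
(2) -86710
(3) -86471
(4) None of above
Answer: 1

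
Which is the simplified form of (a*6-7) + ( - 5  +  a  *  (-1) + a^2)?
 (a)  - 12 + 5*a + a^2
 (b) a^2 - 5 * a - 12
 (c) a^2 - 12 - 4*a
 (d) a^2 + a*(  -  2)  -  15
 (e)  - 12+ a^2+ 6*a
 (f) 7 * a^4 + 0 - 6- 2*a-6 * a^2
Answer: a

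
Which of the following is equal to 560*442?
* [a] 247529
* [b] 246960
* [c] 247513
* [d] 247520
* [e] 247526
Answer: d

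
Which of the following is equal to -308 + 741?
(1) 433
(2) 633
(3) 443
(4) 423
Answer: 1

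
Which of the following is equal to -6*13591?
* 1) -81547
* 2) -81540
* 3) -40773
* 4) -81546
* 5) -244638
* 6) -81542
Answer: 4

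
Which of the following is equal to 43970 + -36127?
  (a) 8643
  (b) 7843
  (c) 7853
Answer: b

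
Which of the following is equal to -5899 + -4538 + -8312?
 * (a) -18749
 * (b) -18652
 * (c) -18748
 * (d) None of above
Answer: a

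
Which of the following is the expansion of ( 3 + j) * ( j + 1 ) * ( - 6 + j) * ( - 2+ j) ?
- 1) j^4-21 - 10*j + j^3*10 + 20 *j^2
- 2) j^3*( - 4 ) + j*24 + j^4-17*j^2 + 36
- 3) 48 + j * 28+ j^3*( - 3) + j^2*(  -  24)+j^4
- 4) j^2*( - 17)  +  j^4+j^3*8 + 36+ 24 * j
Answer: 2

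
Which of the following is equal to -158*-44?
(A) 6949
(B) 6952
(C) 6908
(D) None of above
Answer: B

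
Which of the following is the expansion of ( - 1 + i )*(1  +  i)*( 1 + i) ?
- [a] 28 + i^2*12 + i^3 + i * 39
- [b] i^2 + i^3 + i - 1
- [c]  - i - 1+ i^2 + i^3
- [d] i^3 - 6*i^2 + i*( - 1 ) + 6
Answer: c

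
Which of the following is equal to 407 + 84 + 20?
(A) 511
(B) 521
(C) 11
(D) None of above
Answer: A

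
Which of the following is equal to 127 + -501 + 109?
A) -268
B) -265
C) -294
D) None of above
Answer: B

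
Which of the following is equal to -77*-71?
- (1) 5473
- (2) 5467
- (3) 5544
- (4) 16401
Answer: 2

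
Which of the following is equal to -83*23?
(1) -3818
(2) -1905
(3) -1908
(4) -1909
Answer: 4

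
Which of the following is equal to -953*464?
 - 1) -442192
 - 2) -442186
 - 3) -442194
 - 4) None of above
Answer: 1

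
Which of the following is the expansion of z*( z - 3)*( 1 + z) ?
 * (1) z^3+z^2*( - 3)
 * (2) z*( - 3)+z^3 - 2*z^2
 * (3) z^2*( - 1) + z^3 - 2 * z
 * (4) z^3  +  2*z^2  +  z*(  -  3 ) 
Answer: 2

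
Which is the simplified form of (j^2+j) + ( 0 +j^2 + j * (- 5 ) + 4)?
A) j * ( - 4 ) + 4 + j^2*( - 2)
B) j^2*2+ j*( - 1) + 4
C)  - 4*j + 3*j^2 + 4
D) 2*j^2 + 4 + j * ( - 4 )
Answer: D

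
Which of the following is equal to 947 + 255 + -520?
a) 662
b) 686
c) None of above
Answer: c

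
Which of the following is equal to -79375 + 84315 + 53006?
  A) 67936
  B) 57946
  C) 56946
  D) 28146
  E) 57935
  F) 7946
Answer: B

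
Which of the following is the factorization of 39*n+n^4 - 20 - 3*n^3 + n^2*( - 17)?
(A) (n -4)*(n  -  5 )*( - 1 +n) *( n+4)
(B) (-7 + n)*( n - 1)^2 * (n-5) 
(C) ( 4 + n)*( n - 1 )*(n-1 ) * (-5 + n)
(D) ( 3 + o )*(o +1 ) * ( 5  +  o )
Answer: C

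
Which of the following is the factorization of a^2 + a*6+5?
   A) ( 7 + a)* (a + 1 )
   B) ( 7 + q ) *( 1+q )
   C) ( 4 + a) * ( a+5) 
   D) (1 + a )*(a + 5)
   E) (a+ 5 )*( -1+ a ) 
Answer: D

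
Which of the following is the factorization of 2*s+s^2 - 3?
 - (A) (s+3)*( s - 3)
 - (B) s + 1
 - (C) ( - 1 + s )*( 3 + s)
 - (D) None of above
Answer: C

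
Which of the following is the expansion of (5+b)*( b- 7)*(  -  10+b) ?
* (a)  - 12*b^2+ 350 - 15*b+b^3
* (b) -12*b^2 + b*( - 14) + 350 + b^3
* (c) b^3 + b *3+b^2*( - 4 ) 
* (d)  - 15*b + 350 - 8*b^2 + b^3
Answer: a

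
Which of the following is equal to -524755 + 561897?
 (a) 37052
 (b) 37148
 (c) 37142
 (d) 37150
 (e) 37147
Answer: c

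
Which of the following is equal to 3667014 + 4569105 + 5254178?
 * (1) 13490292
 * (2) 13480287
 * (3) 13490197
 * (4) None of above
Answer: 4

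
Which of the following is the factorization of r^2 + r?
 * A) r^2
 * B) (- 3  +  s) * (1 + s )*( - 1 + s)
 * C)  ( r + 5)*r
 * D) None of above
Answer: D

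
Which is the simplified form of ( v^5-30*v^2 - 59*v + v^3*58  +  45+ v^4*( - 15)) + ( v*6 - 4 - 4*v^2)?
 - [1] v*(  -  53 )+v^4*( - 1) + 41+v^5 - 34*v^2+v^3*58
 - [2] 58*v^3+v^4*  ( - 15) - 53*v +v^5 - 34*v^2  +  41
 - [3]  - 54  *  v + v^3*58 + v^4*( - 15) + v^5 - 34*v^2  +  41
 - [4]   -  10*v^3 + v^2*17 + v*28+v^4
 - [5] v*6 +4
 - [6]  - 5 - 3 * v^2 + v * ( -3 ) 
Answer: 2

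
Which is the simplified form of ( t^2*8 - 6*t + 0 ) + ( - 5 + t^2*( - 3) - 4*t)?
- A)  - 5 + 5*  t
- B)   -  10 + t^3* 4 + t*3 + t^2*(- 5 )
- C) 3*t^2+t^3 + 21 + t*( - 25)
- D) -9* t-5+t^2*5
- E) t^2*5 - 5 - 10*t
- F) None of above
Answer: E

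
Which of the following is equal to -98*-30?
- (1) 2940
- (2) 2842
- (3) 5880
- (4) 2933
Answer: 1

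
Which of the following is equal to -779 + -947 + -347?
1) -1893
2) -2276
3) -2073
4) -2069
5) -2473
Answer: 3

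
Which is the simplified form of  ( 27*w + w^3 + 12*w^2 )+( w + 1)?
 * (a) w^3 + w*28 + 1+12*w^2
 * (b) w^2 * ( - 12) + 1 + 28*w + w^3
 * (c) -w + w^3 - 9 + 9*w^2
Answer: a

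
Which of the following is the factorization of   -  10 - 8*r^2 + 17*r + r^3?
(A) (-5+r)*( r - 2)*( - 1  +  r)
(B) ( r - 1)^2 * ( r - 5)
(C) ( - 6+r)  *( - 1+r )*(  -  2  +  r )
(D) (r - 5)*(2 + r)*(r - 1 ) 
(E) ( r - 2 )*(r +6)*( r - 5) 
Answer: A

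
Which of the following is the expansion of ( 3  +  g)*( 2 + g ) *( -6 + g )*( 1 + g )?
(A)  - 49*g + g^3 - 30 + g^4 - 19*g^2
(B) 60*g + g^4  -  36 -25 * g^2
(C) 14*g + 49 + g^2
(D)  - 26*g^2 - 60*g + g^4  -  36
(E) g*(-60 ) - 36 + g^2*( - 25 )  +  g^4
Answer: E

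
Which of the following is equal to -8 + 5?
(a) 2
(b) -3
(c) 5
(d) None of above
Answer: b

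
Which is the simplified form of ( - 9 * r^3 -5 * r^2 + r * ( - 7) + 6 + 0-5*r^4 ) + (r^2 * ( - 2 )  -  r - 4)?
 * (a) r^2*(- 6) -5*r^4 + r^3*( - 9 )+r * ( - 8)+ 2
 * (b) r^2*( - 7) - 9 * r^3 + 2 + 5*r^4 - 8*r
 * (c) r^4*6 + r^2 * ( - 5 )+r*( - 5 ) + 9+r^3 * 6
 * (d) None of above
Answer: d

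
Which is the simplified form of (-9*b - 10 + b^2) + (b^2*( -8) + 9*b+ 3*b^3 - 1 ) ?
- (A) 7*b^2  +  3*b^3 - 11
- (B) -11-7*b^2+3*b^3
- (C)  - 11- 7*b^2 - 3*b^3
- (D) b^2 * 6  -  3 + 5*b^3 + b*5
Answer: B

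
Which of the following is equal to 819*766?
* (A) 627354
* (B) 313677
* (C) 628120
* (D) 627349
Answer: A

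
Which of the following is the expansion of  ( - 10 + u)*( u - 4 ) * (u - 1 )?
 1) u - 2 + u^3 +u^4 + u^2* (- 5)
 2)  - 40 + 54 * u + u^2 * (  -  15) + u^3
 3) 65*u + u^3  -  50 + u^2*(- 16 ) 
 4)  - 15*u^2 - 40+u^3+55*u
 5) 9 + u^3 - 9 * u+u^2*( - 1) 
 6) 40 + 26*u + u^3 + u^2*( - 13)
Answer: 2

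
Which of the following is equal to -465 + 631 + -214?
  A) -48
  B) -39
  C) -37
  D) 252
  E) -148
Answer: A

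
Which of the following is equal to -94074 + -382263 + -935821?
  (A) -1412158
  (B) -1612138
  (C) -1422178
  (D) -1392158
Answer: A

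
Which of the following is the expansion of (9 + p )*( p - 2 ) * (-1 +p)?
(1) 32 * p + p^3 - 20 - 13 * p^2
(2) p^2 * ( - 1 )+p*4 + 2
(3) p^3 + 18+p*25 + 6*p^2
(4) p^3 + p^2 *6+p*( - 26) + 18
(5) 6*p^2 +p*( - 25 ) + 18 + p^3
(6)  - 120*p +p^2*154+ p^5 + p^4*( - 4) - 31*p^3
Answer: 5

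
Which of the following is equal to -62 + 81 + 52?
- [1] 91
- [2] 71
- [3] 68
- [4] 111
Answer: 2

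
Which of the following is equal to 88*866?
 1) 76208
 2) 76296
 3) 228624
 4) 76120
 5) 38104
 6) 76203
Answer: 1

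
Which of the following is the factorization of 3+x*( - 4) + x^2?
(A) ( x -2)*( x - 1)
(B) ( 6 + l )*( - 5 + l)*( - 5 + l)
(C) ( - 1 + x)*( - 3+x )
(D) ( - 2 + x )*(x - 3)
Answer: C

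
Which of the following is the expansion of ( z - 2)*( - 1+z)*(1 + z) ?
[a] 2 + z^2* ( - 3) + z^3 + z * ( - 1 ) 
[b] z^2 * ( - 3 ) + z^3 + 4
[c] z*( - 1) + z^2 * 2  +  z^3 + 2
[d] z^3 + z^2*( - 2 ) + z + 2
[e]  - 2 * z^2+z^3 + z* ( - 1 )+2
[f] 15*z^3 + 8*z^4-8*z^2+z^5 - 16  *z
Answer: e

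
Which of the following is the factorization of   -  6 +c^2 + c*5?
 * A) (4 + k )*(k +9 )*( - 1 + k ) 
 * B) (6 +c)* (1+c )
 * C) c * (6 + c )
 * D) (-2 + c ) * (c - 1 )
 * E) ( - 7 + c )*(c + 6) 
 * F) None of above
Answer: F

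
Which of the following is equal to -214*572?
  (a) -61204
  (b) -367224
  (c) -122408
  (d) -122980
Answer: c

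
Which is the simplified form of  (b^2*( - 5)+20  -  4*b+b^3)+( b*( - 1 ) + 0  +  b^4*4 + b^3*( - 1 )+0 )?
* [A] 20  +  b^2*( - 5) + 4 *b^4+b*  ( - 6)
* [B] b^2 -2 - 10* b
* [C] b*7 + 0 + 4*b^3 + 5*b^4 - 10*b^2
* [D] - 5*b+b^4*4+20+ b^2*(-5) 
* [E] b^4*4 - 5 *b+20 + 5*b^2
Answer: D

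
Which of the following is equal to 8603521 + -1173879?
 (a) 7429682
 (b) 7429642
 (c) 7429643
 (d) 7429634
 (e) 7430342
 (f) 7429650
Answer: b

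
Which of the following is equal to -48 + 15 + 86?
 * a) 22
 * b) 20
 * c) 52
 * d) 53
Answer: d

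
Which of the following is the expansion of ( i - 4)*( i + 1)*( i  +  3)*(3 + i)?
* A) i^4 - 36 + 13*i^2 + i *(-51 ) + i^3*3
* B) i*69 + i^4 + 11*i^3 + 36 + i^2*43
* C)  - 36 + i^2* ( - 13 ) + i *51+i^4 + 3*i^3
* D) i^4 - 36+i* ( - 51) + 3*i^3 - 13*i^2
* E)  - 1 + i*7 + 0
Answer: D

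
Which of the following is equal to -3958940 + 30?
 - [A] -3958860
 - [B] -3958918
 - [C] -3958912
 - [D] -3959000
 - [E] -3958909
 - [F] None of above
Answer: F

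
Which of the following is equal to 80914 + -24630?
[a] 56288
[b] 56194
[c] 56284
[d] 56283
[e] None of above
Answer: c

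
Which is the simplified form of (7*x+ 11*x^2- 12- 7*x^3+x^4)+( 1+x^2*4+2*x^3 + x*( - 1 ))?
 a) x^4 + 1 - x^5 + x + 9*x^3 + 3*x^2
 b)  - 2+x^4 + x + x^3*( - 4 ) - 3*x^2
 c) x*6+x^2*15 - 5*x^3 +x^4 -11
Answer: c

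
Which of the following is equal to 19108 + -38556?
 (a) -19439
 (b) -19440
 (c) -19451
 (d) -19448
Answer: d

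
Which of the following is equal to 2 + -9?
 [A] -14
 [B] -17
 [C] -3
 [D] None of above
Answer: D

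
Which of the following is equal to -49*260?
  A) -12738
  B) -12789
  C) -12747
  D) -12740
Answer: D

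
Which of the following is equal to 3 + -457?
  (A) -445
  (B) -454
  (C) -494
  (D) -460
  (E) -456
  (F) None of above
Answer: B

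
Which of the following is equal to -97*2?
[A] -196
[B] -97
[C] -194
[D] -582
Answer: C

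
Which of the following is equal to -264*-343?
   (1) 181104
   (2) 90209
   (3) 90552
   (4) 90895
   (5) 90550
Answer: 3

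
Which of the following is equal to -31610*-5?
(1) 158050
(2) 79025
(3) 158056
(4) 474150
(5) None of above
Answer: 1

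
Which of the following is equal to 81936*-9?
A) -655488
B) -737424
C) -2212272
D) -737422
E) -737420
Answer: B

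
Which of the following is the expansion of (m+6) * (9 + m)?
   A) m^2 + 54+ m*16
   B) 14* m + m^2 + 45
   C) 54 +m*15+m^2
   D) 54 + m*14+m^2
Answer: C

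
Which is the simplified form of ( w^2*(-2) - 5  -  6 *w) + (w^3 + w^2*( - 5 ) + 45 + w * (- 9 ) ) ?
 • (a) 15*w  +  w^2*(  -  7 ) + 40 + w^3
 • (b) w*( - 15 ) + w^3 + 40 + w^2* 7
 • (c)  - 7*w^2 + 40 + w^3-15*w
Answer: c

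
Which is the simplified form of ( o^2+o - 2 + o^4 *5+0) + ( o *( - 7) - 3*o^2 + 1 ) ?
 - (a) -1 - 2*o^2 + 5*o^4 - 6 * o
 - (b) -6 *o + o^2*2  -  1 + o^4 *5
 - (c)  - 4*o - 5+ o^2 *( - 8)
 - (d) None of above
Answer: a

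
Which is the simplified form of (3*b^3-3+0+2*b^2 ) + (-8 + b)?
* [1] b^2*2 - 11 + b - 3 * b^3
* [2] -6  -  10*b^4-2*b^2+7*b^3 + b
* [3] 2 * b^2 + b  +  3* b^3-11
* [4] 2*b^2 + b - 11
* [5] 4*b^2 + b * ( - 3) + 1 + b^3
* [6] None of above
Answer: 3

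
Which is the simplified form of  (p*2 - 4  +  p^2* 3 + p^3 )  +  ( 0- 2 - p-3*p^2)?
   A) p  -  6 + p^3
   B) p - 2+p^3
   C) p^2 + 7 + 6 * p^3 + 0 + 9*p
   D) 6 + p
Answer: A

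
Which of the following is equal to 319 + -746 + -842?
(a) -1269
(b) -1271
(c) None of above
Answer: a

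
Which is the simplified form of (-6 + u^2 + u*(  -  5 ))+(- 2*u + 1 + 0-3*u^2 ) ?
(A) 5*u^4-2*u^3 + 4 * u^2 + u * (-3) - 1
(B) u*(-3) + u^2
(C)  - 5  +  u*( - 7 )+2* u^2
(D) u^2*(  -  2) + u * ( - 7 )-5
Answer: D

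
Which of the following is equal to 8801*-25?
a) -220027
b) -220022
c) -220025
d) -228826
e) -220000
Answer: c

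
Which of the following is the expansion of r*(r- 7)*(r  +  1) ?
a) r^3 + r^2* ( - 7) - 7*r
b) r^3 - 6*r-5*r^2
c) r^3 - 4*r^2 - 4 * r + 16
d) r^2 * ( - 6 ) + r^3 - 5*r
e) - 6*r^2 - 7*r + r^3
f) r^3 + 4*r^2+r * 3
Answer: e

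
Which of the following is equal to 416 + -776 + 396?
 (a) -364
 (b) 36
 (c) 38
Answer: b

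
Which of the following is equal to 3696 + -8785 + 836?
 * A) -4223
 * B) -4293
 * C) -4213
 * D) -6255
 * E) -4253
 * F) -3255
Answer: E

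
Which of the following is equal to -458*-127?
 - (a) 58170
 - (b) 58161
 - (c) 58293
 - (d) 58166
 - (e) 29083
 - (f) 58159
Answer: d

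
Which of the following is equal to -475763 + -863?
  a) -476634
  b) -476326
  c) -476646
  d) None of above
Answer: d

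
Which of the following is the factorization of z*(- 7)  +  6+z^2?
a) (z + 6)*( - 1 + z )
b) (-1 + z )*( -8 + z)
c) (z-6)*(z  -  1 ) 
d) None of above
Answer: c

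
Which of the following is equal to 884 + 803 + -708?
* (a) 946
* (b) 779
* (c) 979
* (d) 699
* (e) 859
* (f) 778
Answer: c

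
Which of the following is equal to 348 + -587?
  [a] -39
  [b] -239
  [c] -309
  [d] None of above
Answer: b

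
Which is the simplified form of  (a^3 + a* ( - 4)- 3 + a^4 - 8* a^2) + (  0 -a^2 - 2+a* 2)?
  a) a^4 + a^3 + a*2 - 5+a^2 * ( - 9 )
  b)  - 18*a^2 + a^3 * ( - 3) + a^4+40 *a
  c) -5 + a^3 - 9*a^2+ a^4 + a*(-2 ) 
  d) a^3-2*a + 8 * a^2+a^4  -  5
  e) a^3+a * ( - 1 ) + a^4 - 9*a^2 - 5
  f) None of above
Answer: c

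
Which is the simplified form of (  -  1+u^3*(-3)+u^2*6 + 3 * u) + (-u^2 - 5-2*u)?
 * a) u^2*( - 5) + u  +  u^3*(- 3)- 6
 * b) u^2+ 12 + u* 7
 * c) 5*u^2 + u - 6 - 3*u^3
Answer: c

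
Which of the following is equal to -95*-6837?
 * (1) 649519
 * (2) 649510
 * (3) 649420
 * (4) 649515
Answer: 4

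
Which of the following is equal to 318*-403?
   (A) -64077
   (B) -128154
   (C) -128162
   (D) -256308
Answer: B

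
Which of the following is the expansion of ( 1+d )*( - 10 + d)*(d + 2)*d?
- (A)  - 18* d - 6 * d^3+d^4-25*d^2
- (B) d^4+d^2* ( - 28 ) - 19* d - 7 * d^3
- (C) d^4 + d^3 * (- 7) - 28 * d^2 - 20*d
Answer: C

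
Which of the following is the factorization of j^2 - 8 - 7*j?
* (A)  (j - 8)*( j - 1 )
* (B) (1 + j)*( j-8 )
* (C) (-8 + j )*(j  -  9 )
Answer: B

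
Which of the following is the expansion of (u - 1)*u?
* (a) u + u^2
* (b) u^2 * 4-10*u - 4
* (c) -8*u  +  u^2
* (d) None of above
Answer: d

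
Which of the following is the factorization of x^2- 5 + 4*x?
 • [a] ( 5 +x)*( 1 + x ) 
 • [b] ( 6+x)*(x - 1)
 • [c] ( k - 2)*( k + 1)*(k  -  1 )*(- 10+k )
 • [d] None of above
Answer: d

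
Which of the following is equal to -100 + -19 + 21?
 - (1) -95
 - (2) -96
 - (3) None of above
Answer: 3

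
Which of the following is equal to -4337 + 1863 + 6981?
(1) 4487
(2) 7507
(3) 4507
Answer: 3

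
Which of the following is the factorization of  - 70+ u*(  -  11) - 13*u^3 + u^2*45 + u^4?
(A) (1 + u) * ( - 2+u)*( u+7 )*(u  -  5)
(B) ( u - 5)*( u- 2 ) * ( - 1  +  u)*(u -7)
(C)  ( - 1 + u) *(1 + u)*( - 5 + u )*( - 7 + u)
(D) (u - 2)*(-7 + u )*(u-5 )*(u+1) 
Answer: D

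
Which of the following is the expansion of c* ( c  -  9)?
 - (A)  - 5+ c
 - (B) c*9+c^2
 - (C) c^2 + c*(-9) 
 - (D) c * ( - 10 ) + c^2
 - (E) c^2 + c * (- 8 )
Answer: C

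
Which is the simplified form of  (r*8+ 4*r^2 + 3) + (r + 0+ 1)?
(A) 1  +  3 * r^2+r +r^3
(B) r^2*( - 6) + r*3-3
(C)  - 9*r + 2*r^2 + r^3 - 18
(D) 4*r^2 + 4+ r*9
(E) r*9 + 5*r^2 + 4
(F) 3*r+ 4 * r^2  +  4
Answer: D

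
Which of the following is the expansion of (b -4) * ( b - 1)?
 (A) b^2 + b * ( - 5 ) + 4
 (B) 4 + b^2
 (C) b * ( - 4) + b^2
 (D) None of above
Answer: A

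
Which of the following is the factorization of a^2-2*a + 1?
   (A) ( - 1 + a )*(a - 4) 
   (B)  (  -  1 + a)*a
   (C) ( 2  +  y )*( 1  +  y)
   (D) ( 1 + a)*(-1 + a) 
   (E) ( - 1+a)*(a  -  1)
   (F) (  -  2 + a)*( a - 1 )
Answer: E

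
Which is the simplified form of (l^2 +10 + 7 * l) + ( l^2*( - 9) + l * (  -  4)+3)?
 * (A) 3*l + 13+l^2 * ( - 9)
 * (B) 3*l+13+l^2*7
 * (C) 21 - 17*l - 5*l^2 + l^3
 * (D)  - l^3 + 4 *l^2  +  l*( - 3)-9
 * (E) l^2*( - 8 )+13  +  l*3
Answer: E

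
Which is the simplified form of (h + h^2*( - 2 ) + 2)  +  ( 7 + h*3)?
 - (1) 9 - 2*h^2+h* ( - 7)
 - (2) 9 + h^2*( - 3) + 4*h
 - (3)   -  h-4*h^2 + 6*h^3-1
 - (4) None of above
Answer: 4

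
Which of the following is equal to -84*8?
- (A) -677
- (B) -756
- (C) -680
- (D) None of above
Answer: D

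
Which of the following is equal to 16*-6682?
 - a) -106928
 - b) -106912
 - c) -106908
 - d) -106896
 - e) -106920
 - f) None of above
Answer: b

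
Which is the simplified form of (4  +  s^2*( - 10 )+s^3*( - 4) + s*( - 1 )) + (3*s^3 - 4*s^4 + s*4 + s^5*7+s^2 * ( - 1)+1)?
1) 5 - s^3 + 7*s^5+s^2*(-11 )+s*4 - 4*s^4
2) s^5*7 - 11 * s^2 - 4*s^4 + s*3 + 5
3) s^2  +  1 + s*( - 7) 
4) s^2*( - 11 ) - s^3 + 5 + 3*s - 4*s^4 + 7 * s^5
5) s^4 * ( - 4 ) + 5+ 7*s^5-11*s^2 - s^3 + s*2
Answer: 4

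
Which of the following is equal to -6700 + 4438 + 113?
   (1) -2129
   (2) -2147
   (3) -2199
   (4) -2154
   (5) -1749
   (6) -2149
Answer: 6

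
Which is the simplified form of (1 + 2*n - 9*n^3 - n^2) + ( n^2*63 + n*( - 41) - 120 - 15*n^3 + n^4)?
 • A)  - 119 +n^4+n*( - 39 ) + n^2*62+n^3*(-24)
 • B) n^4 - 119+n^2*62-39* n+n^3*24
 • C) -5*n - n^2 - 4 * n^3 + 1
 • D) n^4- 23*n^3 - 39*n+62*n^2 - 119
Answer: A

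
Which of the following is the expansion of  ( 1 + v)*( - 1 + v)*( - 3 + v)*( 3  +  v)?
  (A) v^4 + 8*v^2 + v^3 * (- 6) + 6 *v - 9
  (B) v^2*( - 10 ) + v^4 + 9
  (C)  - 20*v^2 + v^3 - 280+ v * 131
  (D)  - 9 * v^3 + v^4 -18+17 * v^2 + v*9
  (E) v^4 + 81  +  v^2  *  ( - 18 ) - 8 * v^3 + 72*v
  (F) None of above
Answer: B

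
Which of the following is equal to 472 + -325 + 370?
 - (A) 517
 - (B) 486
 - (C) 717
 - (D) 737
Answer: A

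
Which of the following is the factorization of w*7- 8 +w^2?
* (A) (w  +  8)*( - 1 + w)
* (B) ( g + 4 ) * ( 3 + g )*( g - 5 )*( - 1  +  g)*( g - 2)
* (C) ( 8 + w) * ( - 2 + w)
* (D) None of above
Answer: A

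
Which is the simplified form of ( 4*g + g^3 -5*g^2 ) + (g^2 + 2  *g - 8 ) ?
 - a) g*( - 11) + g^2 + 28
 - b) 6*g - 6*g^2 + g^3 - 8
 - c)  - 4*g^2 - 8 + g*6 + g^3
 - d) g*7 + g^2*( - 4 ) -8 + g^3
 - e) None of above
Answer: c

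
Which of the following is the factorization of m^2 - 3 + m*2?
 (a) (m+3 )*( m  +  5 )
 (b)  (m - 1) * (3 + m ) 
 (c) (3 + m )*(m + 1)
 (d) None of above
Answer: b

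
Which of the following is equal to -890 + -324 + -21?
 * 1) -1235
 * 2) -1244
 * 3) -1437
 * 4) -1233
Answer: 1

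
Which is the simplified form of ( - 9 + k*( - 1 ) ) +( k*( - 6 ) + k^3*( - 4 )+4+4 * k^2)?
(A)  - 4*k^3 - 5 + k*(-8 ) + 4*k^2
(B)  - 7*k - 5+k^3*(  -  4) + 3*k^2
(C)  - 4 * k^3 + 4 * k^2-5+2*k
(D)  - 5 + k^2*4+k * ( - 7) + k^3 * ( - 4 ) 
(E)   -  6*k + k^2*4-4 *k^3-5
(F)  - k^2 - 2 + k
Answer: D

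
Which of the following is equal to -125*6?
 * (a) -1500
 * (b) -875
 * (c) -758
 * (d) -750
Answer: d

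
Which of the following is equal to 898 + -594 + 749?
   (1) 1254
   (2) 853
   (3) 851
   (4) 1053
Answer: 4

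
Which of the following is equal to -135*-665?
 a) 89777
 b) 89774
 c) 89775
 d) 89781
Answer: c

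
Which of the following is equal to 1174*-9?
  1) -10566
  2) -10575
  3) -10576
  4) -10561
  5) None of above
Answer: 1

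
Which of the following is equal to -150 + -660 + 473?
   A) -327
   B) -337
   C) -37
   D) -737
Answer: B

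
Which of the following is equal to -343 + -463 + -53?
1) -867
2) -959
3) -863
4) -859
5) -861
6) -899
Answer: 4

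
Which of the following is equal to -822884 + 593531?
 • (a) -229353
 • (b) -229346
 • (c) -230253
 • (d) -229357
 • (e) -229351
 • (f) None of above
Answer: a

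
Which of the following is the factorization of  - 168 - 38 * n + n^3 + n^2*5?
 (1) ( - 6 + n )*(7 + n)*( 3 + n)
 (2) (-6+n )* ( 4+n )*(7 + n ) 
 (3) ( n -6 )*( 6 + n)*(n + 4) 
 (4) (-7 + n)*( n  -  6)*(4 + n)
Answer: 2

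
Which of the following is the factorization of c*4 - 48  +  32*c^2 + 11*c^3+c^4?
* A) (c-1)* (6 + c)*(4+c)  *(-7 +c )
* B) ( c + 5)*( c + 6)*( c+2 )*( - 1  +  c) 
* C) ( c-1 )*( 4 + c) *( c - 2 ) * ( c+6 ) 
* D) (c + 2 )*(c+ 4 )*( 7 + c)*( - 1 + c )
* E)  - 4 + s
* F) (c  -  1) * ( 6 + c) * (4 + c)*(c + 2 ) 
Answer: F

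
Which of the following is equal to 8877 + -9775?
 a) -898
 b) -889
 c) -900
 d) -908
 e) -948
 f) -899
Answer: a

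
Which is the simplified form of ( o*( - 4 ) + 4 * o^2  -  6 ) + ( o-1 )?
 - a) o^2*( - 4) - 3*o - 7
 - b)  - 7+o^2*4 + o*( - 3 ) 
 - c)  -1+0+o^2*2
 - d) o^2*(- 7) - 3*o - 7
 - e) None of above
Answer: b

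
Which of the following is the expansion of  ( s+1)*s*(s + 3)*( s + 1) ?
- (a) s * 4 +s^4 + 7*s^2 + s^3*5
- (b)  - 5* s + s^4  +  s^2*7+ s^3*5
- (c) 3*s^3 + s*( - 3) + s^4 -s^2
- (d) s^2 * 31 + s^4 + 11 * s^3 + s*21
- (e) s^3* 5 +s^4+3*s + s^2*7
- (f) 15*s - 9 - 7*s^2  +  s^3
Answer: e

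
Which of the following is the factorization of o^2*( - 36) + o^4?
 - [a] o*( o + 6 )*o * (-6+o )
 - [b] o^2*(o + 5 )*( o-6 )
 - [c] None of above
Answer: a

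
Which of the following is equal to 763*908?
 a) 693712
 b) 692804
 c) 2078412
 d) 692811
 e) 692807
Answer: b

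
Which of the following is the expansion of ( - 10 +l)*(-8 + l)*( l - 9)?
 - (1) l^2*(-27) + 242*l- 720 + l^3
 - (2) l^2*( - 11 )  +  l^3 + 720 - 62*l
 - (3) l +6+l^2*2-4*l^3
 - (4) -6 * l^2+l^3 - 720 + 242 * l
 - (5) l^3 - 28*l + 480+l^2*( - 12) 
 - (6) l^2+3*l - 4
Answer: 1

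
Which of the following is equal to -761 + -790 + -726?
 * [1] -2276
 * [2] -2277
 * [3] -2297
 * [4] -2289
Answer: 2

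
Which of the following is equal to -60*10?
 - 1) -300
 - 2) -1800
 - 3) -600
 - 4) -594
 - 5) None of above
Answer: 3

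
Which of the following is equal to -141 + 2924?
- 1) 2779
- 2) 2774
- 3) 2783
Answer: 3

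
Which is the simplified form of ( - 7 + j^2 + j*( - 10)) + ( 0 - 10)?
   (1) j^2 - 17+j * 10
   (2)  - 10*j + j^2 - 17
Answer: 2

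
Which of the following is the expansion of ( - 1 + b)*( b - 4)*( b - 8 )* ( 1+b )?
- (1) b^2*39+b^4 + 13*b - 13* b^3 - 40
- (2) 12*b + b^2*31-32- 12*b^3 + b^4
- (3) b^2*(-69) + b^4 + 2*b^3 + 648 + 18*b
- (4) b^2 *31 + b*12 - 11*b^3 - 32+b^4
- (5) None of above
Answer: 2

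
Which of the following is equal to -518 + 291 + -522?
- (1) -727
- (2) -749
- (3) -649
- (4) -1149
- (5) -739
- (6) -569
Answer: 2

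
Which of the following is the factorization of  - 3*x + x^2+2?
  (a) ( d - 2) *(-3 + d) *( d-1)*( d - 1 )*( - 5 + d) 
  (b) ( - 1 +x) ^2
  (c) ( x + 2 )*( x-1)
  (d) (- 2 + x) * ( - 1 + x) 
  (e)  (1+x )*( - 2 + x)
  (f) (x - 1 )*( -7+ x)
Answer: d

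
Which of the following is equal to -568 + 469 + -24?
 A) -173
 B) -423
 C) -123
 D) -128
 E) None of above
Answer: C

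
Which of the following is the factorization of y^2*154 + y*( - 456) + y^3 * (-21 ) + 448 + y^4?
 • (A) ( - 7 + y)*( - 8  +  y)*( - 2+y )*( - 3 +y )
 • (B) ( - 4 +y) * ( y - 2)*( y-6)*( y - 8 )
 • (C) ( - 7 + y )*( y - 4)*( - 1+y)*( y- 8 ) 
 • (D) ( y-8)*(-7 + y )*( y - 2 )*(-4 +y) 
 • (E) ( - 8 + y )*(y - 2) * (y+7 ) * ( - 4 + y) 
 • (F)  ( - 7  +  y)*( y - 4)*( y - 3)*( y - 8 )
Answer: D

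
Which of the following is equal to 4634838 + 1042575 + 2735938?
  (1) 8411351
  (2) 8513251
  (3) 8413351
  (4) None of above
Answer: 3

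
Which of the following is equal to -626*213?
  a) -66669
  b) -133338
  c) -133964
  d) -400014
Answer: b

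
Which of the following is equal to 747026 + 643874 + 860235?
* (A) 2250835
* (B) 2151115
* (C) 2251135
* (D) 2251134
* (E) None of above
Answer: C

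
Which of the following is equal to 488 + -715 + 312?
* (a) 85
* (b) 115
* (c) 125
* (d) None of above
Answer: a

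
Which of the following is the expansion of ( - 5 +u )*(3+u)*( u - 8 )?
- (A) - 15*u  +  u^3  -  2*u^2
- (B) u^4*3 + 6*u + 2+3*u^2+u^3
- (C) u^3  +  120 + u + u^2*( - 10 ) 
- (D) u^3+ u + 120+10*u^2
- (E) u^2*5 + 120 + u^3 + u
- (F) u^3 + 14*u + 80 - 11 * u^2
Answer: C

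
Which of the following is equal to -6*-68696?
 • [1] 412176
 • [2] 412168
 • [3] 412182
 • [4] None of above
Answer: 1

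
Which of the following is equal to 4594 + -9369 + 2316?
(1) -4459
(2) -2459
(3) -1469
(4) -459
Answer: 2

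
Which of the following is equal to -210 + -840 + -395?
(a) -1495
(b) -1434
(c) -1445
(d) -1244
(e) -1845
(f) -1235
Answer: c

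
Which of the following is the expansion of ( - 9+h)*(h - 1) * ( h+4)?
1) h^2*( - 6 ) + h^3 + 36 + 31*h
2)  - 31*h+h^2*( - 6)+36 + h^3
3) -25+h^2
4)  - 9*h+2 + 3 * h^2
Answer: 2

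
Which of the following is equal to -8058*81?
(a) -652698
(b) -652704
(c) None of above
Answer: a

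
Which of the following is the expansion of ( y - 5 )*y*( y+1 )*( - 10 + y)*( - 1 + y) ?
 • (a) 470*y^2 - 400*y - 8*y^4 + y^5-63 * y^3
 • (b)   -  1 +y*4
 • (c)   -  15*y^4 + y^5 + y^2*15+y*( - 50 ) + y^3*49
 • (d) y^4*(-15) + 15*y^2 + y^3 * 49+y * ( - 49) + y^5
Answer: c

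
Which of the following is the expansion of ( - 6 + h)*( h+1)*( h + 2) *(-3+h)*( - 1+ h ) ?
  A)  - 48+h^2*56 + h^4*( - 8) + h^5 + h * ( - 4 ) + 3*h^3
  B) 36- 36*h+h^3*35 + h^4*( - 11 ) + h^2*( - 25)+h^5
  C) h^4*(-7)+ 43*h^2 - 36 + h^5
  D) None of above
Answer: D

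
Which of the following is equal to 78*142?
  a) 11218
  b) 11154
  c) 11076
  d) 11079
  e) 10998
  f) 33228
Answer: c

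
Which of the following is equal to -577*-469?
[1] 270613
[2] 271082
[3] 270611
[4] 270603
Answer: 1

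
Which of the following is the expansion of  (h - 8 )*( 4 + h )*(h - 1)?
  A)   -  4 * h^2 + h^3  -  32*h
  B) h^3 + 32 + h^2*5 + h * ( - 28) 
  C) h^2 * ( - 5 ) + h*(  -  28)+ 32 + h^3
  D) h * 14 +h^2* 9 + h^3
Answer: C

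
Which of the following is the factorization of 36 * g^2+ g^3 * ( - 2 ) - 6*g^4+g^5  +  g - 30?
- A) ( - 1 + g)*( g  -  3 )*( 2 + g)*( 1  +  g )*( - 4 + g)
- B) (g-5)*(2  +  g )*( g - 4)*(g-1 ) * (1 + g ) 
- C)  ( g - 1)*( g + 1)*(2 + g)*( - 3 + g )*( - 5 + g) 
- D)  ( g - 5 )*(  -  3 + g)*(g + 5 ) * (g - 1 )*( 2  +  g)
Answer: C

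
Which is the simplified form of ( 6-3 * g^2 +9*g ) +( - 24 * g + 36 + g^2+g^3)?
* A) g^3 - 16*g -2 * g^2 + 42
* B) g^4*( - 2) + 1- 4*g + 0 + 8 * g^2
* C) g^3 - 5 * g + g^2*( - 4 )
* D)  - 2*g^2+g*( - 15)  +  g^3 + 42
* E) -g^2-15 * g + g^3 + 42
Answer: D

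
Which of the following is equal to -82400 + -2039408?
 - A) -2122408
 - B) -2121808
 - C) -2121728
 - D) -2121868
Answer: B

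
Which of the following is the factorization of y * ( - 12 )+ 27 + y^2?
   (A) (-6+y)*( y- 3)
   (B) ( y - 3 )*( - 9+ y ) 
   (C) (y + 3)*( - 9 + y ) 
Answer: B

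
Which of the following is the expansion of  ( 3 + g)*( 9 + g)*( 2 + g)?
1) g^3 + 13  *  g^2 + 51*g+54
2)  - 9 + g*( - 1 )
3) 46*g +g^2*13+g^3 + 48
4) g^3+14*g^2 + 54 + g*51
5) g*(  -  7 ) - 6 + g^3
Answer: 4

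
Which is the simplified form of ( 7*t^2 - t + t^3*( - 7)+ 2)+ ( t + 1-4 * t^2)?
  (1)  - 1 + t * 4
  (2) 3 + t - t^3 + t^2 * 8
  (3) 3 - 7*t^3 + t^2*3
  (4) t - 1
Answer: 3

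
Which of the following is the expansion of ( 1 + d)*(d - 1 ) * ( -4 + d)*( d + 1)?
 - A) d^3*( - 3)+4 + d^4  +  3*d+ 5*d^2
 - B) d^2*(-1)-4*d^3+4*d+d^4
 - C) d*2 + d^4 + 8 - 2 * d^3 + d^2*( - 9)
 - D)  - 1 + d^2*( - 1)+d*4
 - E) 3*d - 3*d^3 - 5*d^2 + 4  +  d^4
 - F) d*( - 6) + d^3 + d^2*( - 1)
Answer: E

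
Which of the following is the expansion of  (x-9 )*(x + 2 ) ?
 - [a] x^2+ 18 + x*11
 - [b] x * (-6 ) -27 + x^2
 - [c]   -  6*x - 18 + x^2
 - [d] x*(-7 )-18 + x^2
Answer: d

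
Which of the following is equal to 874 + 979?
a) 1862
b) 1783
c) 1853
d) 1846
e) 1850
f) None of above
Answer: c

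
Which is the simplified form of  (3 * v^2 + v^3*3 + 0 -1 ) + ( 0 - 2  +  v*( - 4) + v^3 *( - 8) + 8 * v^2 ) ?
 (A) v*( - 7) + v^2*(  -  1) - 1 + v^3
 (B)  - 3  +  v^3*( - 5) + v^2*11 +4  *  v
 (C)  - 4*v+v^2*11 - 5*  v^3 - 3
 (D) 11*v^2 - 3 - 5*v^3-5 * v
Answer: C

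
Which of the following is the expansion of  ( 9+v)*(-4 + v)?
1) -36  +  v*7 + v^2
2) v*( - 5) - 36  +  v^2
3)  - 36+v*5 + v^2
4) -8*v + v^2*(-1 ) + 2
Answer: 3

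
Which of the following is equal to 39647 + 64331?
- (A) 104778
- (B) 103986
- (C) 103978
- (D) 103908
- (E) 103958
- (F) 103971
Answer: C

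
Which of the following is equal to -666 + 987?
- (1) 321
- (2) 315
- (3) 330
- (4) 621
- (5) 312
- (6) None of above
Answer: 1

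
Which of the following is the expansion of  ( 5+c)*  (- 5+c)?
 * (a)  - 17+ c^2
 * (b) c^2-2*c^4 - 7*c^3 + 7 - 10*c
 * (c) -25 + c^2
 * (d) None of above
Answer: c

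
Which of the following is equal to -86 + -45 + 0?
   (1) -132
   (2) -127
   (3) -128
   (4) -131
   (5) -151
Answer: 4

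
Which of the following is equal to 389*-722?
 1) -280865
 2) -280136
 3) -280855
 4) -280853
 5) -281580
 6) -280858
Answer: 6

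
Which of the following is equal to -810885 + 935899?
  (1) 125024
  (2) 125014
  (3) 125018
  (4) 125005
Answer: 2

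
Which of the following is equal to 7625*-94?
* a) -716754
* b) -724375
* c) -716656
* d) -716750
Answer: d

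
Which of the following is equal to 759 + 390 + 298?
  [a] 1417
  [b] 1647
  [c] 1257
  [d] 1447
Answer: d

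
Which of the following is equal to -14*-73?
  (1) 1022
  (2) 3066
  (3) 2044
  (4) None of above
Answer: 1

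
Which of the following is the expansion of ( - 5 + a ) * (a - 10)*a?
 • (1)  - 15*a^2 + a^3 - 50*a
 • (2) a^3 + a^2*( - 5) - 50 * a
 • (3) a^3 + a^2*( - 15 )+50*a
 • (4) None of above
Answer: 3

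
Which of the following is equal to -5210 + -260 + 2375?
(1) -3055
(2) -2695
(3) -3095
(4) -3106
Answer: 3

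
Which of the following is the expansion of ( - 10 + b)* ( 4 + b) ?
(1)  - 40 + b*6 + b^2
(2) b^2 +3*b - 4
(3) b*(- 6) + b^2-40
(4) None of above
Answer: 3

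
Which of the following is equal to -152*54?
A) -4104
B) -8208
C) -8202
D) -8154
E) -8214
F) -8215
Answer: B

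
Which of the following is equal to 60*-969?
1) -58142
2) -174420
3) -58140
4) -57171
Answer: 3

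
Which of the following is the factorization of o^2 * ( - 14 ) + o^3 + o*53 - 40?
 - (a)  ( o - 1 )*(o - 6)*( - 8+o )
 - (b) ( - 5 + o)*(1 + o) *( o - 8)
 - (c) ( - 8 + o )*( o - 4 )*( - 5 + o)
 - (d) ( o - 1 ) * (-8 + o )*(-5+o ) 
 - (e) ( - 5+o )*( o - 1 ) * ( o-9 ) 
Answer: d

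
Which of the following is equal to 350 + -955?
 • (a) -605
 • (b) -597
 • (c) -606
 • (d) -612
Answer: a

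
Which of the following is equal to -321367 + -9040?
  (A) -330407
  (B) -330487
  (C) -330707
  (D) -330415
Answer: A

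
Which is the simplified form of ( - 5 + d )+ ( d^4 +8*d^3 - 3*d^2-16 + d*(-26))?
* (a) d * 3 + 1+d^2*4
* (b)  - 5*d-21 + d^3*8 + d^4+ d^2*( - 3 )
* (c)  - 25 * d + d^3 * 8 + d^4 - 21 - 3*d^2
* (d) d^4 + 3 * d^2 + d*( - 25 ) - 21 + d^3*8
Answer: c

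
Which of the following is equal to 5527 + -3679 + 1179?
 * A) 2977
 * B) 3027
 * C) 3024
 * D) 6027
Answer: B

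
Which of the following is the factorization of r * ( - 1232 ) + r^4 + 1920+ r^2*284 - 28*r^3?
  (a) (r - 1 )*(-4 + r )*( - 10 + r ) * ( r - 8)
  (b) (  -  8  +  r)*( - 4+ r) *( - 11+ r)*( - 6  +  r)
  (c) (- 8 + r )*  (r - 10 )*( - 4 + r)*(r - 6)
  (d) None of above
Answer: c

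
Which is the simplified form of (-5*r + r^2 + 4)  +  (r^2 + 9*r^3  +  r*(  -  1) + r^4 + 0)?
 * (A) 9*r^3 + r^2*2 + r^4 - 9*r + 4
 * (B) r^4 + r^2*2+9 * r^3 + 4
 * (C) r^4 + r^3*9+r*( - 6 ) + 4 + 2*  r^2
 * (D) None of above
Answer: C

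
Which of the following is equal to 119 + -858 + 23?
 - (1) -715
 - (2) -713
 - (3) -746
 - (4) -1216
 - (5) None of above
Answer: 5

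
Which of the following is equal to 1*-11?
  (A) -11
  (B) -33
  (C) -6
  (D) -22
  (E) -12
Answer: A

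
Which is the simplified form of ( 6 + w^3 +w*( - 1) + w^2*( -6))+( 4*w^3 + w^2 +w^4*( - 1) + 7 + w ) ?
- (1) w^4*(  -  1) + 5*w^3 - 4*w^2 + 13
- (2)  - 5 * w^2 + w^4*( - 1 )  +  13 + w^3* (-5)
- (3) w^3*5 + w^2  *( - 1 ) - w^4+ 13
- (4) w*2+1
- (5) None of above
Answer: 5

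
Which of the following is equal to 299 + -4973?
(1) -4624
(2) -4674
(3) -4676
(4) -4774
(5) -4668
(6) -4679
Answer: 2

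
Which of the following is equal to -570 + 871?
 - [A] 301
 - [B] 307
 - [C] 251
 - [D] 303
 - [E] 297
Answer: A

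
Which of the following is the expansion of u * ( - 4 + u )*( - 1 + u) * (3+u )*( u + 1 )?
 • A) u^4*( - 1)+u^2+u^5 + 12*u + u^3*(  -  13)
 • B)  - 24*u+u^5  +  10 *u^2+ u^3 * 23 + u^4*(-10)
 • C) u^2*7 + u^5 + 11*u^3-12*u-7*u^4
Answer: A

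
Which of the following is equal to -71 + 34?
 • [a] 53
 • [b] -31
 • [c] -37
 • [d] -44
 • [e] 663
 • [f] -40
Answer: c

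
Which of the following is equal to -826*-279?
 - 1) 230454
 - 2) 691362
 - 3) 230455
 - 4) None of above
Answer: 1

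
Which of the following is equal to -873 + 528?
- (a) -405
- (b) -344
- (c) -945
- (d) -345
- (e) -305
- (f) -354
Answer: d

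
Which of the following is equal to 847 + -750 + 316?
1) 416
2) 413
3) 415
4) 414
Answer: 2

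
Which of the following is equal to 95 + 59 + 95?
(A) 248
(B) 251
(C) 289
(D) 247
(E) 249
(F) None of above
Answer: E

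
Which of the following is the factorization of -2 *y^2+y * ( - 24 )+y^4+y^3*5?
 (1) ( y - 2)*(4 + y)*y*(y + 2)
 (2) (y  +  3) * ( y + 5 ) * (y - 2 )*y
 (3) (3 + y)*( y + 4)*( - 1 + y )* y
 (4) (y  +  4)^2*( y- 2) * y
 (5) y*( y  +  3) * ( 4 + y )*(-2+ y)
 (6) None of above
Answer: 5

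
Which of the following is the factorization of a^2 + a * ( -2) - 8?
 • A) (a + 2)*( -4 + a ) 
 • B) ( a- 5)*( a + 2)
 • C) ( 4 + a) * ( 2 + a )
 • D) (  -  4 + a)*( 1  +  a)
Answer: A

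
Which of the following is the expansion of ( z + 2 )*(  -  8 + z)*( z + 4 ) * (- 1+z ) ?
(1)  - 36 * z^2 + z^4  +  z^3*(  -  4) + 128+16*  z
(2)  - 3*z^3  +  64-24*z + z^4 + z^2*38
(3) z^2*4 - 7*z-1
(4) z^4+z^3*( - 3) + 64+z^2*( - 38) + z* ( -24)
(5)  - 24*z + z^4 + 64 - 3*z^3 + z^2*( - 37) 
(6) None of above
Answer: 4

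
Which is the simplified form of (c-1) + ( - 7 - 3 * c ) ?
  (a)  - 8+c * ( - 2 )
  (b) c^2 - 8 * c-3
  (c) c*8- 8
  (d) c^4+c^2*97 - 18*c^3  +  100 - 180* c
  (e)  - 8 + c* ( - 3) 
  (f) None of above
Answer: a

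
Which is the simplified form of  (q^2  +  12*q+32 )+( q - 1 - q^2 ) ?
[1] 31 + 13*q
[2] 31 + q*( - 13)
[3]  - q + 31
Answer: 1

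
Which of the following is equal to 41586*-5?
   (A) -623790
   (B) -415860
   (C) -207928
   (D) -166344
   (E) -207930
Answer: E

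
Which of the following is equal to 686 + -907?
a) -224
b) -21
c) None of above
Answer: c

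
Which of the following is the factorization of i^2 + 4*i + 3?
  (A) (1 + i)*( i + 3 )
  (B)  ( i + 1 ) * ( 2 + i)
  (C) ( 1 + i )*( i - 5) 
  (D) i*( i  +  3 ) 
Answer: A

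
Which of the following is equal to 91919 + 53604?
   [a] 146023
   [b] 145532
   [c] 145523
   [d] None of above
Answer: c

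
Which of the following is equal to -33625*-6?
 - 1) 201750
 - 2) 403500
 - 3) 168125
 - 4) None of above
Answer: 1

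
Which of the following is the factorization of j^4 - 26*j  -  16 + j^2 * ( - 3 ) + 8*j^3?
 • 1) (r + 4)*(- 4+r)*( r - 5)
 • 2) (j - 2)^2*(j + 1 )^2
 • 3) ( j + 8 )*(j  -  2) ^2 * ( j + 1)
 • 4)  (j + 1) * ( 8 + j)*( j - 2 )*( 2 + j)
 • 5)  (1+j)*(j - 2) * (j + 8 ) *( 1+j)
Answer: 5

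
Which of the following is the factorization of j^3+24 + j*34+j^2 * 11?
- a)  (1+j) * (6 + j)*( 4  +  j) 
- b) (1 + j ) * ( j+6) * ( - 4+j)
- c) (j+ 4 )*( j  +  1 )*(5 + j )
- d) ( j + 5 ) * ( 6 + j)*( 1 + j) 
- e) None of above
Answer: a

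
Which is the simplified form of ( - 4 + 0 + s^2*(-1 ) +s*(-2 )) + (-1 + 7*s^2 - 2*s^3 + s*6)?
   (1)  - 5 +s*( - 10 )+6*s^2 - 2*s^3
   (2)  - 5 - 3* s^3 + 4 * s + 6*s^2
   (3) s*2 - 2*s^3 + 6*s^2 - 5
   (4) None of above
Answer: 4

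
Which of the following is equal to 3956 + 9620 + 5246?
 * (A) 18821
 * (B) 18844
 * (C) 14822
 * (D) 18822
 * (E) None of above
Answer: D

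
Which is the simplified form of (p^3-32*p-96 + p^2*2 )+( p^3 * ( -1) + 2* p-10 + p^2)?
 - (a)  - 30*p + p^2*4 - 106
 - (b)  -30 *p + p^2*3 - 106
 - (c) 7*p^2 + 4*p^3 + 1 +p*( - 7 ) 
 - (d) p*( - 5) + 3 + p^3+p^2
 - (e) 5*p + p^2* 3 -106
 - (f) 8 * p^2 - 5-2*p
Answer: b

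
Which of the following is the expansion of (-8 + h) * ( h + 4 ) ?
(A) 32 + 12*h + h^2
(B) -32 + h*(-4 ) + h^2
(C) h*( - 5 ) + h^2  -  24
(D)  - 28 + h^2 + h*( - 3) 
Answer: B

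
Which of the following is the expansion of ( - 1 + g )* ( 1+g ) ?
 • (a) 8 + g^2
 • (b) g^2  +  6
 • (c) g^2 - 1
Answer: c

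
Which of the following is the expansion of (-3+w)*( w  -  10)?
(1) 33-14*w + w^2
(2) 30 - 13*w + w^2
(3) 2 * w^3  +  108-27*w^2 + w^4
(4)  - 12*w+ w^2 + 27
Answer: 2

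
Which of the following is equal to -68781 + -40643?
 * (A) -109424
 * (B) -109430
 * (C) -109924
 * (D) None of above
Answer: A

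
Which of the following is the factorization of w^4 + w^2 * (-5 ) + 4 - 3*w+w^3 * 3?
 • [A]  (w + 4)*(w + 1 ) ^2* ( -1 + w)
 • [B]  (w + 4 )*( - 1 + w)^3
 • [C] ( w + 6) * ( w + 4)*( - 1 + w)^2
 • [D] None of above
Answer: D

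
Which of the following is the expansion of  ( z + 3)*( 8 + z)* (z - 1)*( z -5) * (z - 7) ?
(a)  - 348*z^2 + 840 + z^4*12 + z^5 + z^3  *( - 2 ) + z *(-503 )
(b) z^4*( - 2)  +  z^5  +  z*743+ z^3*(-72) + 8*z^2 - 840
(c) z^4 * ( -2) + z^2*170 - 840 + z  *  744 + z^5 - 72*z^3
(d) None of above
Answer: d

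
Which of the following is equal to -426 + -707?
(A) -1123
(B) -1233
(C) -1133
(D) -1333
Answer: C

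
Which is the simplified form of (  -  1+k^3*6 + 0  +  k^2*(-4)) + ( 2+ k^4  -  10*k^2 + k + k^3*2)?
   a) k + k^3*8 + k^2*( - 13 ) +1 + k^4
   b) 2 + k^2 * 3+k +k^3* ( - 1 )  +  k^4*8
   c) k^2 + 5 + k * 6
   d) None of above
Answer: d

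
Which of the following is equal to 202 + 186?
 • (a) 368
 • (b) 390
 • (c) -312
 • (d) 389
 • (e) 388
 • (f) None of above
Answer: e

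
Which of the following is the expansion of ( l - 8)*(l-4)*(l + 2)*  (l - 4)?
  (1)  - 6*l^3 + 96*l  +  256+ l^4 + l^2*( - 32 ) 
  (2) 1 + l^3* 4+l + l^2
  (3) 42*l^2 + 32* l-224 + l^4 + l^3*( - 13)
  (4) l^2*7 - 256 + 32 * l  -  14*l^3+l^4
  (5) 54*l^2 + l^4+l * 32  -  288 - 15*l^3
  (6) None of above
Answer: 6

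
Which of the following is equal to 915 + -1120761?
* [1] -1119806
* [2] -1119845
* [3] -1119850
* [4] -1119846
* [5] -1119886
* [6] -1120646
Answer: 4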